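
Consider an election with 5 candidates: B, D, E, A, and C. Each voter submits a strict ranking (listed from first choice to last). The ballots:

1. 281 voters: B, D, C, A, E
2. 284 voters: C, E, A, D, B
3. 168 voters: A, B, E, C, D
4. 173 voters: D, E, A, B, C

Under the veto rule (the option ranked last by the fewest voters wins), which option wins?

A

Last-place votes: B 284, D 168, E 281, A 0, C 173.
A is ranked last by the fewest voters, so A wins.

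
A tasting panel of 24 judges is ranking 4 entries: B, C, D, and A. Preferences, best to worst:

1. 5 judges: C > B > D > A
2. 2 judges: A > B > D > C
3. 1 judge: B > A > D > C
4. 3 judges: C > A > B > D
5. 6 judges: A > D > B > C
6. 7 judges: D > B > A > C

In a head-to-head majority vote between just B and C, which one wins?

B

Voters preferring B to C: 16; preferring C to B: 8.
B wins the head-to-head.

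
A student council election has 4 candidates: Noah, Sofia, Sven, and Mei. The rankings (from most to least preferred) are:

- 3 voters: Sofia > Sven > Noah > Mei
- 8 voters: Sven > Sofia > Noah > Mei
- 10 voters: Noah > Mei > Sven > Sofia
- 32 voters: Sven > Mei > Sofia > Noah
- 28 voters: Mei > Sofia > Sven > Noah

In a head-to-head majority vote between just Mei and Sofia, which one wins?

Mei

Voters preferring Mei to Sofia: 70; preferring Sofia to Mei: 11.
Mei wins the head-to-head.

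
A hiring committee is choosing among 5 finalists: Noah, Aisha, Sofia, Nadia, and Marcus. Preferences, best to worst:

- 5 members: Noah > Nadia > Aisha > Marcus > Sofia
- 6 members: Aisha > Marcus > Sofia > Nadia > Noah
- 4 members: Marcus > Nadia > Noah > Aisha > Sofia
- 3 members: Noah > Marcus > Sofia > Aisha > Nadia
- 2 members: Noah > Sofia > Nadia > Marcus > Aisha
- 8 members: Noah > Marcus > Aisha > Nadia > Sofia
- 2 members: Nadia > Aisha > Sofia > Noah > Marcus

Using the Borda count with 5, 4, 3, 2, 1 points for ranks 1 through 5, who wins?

Noah

Noah: 5·5 + 6·1 + 4·3 + 3·5 + 2·5 + 8·5 + 2·2 = 112
Aisha: 5·3 + 6·5 + 4·2 + 3·2 + 2·1 + 8·3 + 2·4 = 93
Sofia: 5·1 + 6·3 + 4·1 + 3·3 + 2·4 + 8·1 + 2·3 = 58
Nadia: 5·4 + 6·2 + 4·4 + 3·1 + 2·3 + 8·2 + 2·5 = 83
Marcus: 5·2 + 6·4 + 4·5 + 3·4 + 2·2 + 8·4 + 2·1 = 104
Noah has the highest Borda score (112).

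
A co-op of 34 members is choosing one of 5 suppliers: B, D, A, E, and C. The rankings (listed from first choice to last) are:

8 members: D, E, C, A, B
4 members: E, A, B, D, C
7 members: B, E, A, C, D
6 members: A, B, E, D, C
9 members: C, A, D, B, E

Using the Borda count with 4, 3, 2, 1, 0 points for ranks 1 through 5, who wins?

A

B: 8·0 + 4·2 + 7·4 + 6·3 + 9·1 = 63
D: 8·4 + 4·1 + 7·0 + 6·1 + 9·2 = 60
A: 8·1 + 4·3 + 7·2 + 6·4 + 9·3 = 85
E: 8·3 + 4·4 + 7·3 + 6·2 + 9·0 = 73
C: 8·2 + 4·0 + 7·1 + 6·0 + 9·4 = 59
A has the highest Borda score (85).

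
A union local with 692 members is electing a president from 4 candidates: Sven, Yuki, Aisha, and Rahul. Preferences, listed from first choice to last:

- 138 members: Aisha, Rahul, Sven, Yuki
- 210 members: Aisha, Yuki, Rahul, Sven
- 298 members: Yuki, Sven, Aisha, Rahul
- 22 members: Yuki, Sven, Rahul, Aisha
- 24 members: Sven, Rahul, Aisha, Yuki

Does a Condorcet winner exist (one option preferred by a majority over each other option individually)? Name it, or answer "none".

Aisha

Aisha vs Sven: 348–344 for Aisha.
Aisha vs Yuki: 372–320 for Aisha.
Aisha vs Rahul: 646–46 for Aisha.
Aisha beats every other option head-to-head.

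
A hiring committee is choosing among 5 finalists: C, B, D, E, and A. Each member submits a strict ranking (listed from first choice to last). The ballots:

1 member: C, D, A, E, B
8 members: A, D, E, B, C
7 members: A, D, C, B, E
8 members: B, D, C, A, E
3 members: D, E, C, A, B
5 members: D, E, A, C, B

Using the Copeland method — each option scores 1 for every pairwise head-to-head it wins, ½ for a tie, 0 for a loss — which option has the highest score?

D

C: ties B and E; loses to D and A → score 1.
B: ties C; loses to D, E, and A → score 0.5.
D: beats C, B, E, and A → score 4.
E: beats B; ties C; loses to D and A → score 1.5.
A: beats C, B, and E; loses to D → score 3.
D has the best pairwise record.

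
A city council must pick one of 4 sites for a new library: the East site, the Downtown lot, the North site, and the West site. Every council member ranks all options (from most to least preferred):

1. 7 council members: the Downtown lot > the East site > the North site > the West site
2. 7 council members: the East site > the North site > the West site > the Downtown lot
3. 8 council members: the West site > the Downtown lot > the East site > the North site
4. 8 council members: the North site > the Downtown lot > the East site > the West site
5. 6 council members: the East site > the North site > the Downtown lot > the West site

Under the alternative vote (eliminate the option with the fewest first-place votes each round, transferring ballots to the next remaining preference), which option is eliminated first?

Round 1: the East site 13, the Downtown lot 7, the North site 8, the West site 8. Eliminate the Downtown lot.

the Downtown lot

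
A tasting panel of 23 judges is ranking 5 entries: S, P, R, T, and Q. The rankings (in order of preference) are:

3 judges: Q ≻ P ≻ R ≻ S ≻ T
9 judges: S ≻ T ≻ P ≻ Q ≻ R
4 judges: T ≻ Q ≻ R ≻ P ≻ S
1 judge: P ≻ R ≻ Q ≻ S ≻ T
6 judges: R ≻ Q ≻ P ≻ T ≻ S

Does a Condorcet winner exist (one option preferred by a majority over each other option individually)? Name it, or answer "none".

Checking pairwise contests:
P beats S 14–9.
T beats P 13–10.
P beats R 13–10.
S beats T 13–10.
T beats Q 13–10.
Every option loses at least one head-to-head, so there is no Condorcet winner.

none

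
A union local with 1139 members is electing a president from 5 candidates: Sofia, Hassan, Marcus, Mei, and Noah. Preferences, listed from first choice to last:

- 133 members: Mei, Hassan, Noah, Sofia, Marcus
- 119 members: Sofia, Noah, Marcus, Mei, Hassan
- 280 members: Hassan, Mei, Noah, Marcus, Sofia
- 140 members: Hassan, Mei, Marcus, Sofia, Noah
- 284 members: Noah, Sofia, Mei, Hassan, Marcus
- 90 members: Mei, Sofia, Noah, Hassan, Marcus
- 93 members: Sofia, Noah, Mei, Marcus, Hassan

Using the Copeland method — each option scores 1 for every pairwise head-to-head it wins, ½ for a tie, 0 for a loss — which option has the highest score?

Sofia: beats Hassan and Marcus; loses to Mei and Noah → score 2.
Hassan: beats Marcus; loses to Sofia, Mei, and Noah → score 1.
Marcus: loses to Sofia, Hassan, Mei, and Noah → score 0.
Mei: beats Sofia, Hassan, Marcus, and Noah → score 4.
Noah: beats Sofia, Hassan, and Marcus; loses to Mei → score 3.
Mei has the best pairwise record.

Mei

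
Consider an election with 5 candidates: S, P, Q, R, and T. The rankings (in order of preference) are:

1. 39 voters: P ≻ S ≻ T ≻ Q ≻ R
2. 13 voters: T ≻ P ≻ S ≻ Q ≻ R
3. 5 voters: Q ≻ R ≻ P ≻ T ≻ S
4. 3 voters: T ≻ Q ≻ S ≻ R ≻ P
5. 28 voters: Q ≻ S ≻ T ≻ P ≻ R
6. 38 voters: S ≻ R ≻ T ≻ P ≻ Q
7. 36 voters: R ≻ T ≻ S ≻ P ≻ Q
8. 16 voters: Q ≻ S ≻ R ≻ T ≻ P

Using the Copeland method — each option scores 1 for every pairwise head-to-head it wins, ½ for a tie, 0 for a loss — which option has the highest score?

S: beats P, Q, R, and T → score 4.
P: beats Q; loses to S, R, and T → score 1.
Q: beats R; loses to S, P, and T → score 1.
R: beats P and T; loses to S and Q → score 2.
T: beats P and Q; loses to S and R → score 2.
S has the best pairwise record.

S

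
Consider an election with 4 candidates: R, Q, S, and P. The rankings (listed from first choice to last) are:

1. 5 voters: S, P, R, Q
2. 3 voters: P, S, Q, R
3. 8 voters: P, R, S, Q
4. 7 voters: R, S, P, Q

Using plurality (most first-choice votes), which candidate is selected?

First-place votes: R 7, Q 0, S 5, P 11.
P has the most first-place votes.

P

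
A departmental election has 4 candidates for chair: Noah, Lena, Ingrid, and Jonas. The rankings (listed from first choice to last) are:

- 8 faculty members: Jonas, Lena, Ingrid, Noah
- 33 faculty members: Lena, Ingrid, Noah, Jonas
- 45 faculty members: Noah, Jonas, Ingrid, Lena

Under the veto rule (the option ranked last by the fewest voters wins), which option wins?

Last-place votes: Noah 8, Lena 45, Ingrid 0, Jonas 33.
Ingrid is ranked last by the fewest voters, so Ingrid wins.

Ingrid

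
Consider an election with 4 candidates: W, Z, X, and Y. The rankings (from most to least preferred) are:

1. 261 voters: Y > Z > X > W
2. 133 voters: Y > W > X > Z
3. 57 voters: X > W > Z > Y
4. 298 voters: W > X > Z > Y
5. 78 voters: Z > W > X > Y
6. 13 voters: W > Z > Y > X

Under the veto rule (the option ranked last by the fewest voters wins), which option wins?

X

Last-place votes: W 261, Z 133, X 13, Y 433.
X is ranked last by the fewest voters, so X wins.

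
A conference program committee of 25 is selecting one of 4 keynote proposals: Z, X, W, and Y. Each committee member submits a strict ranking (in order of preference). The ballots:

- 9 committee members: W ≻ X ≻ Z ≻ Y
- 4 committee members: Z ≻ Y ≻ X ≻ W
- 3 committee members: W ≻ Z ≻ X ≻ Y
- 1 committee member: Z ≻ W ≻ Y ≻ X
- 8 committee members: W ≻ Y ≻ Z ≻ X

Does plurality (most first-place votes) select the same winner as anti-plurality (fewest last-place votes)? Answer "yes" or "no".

no

Plurality — first-place votes: Z 5, X 0, W 20, Y 0. Winner: W.
Anti-plurality — last-place votes: Z 0, X 9, W 4, Y 12. Winner: Z.
The two methods disagree.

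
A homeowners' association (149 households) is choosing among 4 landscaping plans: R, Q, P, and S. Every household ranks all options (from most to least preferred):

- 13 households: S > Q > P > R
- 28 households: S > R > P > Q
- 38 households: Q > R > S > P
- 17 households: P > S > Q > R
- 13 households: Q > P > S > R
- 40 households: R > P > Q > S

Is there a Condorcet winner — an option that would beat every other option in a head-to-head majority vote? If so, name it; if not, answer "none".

Checking pairwise contests:
Q beats R 81–68.
P beats Q 85–64.
R beats P 106–43.
R beats S 78–71.
Every option loses at least one head-to-head, so there is no Condorcet winner.

none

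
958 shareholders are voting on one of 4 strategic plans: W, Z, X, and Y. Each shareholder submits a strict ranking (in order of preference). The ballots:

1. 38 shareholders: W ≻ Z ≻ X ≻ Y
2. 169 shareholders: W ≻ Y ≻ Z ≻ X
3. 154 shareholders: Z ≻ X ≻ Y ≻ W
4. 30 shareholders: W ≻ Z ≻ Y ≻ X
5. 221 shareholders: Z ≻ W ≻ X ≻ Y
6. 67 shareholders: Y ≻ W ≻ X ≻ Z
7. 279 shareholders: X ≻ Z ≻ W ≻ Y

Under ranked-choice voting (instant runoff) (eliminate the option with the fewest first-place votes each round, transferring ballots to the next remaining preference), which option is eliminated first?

Round 1: W 237, Z 375, X 279, Y 67. Eliminate Y.

Y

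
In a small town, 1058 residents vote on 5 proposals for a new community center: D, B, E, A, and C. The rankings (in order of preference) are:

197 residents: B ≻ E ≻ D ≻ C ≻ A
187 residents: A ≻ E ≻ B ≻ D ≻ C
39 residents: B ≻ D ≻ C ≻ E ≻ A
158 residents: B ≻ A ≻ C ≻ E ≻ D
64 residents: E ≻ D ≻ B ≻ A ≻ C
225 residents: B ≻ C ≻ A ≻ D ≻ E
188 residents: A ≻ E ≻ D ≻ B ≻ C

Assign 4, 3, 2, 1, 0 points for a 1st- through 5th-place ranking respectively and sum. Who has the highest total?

D: 197·2 + 187·1 + 39·3 + 158·0 + 64·3 + 225·1 + 188·2 = 1491
B: 197·4 + 187·2 + 39·4 + 158·4 + 64·2 + 225·4 + 188·1 = 3166
E: 197·3 + 187·3 + 39·1 + 158·1 + 64·4 + 225·0 + 188·3 = 2169
A: 197·0 + 187·4 + 39·0 + 158·3 + 64·1 + 225·2 + 188·4 = 2488
C: 197·1 + 187·0 + 39·2 + 158·2 + 64·0 + 225·3 + 188·0 = 1266
B has the highest Borda score (3166).

B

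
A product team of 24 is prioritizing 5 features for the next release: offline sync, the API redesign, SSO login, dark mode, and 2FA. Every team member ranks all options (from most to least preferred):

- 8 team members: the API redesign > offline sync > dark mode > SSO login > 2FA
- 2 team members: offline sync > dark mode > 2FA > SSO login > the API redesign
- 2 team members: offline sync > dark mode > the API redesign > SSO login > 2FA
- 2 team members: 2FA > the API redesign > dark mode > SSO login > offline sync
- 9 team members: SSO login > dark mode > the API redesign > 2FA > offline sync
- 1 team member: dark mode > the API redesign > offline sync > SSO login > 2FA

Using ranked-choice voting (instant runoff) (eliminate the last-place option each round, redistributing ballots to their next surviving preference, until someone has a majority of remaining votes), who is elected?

the API redesign

Round 1: offline sync 4, the API redesign 8, SSO login 9, dark mode 1, 2FA 2. Eliminate dark mode.
Round 2: offline sync 4, the API redesign 9, SSO login 9, 2FA 2. Eliminate 2FA.
Round 3: offline sync 4, the API redesign 11, SSO login 9. Eliminate offline sync.
Round 4: the API redesign 13, SSO login 11. The API redesign has a majority.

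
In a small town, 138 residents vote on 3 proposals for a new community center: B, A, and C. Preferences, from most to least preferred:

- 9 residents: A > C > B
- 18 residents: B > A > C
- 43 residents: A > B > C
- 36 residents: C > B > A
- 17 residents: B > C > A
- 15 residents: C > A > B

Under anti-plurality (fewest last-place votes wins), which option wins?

B

Last-place votes: B 24, A 53, C 61.
B is ranked last by the fewest voters, so B wins.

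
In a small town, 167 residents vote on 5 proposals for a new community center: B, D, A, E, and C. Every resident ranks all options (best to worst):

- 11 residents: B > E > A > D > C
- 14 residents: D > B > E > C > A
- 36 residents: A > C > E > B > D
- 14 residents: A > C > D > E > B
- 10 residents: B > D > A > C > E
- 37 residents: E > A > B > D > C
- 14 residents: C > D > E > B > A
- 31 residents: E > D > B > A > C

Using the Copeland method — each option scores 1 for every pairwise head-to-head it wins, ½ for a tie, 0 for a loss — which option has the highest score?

B: beats D and C; loses to A and E → score 2.
D: beats C; loses to B, A, and E → score 1.
A: beats B, D, and C; loses to E → score 3.
E: beats B, D, A, and C → score 4.
C: loses to B, D, A, and E → score 0.
E has the best pairwise record.

E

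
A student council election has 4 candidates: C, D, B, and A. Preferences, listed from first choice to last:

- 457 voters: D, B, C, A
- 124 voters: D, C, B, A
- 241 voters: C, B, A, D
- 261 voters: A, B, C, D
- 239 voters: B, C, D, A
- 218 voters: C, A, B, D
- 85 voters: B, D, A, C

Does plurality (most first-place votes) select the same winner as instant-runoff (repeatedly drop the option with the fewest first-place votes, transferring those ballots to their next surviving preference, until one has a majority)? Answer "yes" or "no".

Plurality — first-place votes: C 459, D 581, B 324, A 261. Winner: D.
Instant-runoff — R1 C 459, D 581, B 324, A 261 (A out); R2 C 459, D 581, B 585 (C out); R3 D 581, B 1044 (B winner). Winner: B.
The two methods disagree.

no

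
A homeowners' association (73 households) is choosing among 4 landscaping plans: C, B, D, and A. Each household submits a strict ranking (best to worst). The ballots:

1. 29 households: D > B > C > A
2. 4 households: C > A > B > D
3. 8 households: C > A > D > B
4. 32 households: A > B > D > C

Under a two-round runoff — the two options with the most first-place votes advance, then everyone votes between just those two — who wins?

A

Round 1 first-place votes: C 12, B 0, D 29, A 32.
A and D advance.
Runoff: A is preferred to D by 44 voters; D by 29.
A wins the runoff.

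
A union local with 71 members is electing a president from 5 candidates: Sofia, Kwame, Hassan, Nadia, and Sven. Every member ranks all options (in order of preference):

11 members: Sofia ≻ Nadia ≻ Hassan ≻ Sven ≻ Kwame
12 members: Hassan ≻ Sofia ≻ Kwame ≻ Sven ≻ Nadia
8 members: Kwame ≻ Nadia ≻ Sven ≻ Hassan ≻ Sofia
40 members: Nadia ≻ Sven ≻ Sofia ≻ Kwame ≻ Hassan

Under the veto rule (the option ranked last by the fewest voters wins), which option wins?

Last-place votes: Sofia 8, Kwame 11, Hassan 40, Nadia 12, Sven 0.
Sven is ranked last by the fewest voters, so Sven wins.

Sven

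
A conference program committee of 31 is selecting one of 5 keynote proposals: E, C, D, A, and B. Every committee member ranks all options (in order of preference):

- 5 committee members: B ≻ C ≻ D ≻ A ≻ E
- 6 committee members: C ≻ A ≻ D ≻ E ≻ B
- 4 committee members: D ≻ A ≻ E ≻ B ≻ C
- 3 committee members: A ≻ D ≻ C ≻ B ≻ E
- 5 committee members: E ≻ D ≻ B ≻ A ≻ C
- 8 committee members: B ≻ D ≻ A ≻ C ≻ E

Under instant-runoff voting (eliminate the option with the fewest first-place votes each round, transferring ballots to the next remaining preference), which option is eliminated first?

Round 1: E 5, C 6, D 4, A 3, B 13. Eliminate A.

A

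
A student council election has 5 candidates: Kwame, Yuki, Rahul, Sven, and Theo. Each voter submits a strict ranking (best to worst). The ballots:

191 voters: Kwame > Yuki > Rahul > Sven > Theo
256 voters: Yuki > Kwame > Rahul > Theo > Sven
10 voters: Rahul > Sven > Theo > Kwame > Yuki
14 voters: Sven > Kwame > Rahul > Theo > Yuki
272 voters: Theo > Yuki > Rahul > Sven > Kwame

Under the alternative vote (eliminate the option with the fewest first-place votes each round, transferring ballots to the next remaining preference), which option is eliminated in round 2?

Sven

Round 1: Kwame 191, Yuki 256, Rahul 10, Sven 14, Theo 272. Eliminate Rahul.
Round 2: Kwame 191, Yuki 256, Sven 24, Theo 272. Eliminate Sven.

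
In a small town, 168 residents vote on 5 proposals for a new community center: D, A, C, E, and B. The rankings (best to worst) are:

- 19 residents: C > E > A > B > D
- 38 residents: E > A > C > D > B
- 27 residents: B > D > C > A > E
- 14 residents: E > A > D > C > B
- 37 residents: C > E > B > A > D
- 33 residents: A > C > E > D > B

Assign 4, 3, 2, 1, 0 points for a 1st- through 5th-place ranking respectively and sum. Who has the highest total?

D: 19·0 + 38·1 + 27·3 + 14·2 + 37·0 + 33·1 = 180
A: 19·2 + 38·3 + 27·1 + 14·3 + 37·1 + 33·4 = 390
C: 19·4 + 38·2 + 27·2 + 14·1 + 37·4 + 33·3 = 467
E: 19·3 + 38·4 + 27·0 + 14·4 + 37·3 + 33·2 = 442
B: 19·1 + 38·0 + 27·4 + 14·0 + 37·2 + 33·0 = 201
C has the highest Borda score (467).

C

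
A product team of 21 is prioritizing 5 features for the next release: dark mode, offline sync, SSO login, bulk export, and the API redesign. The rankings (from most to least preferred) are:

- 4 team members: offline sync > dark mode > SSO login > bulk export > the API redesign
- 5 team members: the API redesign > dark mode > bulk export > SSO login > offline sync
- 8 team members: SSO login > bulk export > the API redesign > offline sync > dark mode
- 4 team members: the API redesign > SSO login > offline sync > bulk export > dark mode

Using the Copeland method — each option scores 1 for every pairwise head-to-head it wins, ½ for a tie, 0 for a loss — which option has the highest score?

dark mode: loses to offline sync, SSO login, bulk export, and the API redesign → score 0.
offline sync: beats dark mode; loses to SSO login, bulk export, and the API redesign → score 1.
SSO login: beats dark mode, offline sync, bulk export, and the API redesign → score 4.
bulk export: beats dark mode, offline sync, and the API redesign; loses to SSO login → score 3.
the API redesign: beats dark mode and offline sync; loses to SSO login and bulk export → score 2.
SSO login has the best pairwise record.

SSO login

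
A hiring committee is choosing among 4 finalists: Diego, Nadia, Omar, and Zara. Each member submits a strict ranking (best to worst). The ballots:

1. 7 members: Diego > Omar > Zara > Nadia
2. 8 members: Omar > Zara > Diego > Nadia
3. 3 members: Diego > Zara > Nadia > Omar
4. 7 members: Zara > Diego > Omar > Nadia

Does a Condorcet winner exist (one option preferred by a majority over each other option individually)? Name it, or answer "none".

Checking pairwise contests:
Zara beats Diego 15–10.
Diego beats Nadia 25–0.
Diego beats Omar 17–8.
Omar beats Zara 15–10.
Every option loses at least one head-to-head, so there is no Condorcet winner.

none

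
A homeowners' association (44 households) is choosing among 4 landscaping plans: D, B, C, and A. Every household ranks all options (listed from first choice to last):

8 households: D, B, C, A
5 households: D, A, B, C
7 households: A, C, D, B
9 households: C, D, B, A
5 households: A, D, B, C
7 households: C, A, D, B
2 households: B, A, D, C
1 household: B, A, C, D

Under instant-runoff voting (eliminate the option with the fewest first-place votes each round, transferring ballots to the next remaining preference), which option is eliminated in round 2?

D

Round 1: D 13, B 3, C 16, A 12. Eliminate B.
Round 2: D 13, C 16, A 15. Eliminate D.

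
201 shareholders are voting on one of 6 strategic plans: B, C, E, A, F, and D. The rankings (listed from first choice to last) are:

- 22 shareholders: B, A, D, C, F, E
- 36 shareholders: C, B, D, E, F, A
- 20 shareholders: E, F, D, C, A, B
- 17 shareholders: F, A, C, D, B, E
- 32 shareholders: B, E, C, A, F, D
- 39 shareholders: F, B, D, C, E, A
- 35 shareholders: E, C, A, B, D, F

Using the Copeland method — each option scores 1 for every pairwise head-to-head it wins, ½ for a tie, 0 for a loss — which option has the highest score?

C

B: beats E, A, F, and D; loses to C → score 4.
C: beats B, E, A, F, and D → score 5.
E: beats A and F; loses to B, C, and D → score 2.
A: beats D; loses to B, C, E, and F → score 1.
F: beats A and D; loses to B, C, and E → score 2.
D: beats E; loses to B, C, A, and F → score 1.
C has the best pairwise record.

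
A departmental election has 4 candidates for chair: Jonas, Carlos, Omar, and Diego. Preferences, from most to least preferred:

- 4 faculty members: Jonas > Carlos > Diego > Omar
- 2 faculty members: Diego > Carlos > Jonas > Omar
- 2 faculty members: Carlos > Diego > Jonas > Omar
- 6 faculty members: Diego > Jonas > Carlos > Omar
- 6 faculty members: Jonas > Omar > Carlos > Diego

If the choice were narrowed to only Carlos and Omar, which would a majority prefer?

Carlos

Voters preferring Carlos to Omar: 14; preferring Omar to Carlos: 6.
Carlos wins the head-to-head.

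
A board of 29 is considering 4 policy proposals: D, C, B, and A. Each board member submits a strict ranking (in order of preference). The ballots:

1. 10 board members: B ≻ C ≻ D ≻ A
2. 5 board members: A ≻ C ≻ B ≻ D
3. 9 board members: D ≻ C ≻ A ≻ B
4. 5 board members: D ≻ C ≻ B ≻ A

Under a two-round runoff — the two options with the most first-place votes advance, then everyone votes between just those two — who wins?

Round 1 first-place votes: D 14, C 0, B 10, A 5.
D and B advance.
Runoff: D is preferred to B by 14 voters; B by 15.
B wins the runoff.

B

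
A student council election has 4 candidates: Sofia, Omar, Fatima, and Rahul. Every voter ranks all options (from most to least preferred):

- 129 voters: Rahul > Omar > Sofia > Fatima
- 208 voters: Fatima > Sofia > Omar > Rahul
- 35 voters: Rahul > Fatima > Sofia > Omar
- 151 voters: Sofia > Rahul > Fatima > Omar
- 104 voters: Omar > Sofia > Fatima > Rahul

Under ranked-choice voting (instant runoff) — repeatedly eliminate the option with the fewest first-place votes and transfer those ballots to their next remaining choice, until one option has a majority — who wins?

Round 1: Sofia 151, Omar 104, Fatima 208, Rahul 164. Eliminate Omar.
Round 2: Sofia 255, Fatima 208, Rahul 164. Eliminate Rahul.
Round 3: Sofia 384, Fatima 243. Sofia has a majority.

Sofia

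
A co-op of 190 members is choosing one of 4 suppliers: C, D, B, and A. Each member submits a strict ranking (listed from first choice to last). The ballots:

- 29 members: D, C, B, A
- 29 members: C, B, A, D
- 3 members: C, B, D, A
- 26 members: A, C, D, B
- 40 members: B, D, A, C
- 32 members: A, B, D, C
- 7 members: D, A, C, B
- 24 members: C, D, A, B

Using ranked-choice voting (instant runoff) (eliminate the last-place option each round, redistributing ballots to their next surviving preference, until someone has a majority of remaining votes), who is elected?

Round 1: C 56, D 36, B 40, A 58. Eliminate D.
Round 2: C 85, B 40, A 65. Eliminate B.
Round 3: C 85, A 105. A has a majority.

A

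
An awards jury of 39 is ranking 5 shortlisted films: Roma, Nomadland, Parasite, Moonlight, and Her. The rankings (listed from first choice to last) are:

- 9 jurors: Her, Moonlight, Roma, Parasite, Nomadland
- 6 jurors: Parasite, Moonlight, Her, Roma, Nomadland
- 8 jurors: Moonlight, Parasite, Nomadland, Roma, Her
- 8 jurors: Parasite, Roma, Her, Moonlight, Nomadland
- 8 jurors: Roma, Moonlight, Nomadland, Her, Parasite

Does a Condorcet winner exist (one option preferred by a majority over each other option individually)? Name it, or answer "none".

Moonlight

Moonlight vs Roma: 23–16 for Moonlight.
Moonlight vs Nomadland: 39–0 for Moonlight.
Moonlight vs Parasite: 25–14 for Moonlight.
Moonlight vs Her: 22–17 for Moonlight.
Moonlight beats every other option head-to-head.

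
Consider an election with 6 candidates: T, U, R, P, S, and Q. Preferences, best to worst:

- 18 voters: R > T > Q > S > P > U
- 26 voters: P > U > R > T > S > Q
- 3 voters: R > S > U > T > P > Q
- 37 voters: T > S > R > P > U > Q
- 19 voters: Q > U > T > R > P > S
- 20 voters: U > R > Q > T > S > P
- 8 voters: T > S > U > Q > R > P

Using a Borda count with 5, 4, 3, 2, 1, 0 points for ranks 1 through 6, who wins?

T

T: 18·4 + 26·2 + 3·2 + 37·5 + 19·3 + 20·2 + 8·5 = 452
U: 18·0 + 26·4 + 3·3 + 37·1 + 19·4 + 20·5 + 8·3 = 350
R: 18·5 + 26·3 + 3·5 + 37·3 + 19·2 + 20·4 + 8·1 = 420
P: 18·1 + 26·5 + 3·1 + 37·2 + 19·1 + 20·0 + 8·0 = 244
S: 18·2 + 26·1 + 3·4 + 37·4 + 19·0 + 20·1 + 8·4 = 274
Q: 18·3 + 26·0 + 3·0 + 37·0 + 19·5 + 20·3 + 8·2 = 225
T has the highest Borda score (452).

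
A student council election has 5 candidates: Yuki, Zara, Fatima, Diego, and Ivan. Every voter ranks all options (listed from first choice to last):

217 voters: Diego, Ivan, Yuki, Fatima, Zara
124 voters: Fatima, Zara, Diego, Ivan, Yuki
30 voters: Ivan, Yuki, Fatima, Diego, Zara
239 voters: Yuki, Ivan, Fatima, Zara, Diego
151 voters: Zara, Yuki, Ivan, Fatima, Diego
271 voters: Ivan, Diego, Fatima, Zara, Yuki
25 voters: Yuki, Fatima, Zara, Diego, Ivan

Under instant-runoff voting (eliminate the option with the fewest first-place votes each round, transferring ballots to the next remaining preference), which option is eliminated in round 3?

Yuki

Round 1: Yuki 264, Zara 151, Fatima 124, Diego 217, Ivan 301. Eliminate Fatima.
Round 2: Yuki 264, Zara 275, Diego 217, Ivan 301. Eliminate Diego.
Round 3: Yuki 264, Zara 275, Ivan 518. Eliminate Yuki.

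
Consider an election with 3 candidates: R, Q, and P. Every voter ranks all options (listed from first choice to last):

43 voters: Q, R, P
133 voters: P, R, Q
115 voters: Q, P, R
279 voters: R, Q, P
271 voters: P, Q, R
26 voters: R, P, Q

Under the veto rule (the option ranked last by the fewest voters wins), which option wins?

Q

Last-place votes: R 386, Q 159, P 322.
Q is ranked last by the fewest voters, so Q wins.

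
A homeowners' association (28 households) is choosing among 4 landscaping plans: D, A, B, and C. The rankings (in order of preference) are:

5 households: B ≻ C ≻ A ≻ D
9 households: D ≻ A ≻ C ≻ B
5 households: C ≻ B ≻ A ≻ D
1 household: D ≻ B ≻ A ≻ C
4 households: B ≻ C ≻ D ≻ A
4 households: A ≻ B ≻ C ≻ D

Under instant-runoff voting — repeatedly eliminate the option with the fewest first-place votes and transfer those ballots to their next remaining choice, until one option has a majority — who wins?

Round 1: D 10, A 4, B 9, C 5. Eliminate A.
Round 2: D 10, B 13, C 5. Eliminate C.
Round 3: D 10, B 18. B has a majority.

B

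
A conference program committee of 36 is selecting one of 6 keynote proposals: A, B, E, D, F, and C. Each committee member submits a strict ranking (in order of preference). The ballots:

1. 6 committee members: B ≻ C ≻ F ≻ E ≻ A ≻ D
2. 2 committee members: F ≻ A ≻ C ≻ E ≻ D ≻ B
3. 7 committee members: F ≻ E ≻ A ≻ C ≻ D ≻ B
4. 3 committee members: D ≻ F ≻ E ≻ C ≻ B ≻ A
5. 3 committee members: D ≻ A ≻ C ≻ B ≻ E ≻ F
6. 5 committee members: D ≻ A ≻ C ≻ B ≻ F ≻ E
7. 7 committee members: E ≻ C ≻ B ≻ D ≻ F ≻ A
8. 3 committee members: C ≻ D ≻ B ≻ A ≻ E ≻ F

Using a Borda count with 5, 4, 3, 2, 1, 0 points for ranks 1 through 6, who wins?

A: 6·1 + 2·4 + 7·3 + 3·0 + 3·4 + 5·4 + 7·0 + 3·2 = 73
B: 6·5 + 2·0 + 7·0 + 3·1 + 3·2 + 5·2 + 7·3 + 3·3 = 79
E: 6·2 + 2·2 + 7·4 + 3·3 + 3·1 + 5·0 + 7·5 + 3·1 = 94
D: 6·0 + 2·1 + 7·1 + 3·5 + 3·5 + 5·5 + 7·2 + 3·4 = 90
F: 6·3 + 2·5 + 7·5 + 3·4 + 3·0 + 5·1 + 7·1 + 3·0 = 87
C: 6·4 + 2·3 + 7·2 + 3·2 + 3·3 + 5·3 + 7·4 + 3·5 = 117
C has the highest Borda score (117).

C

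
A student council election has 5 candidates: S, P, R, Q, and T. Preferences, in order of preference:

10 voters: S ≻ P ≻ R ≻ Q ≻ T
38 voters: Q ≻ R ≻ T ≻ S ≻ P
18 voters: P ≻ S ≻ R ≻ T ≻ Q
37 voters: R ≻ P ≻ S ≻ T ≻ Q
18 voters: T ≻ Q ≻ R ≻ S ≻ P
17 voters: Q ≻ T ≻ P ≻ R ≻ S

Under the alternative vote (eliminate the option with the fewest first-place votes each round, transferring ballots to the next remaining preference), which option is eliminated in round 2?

Round 1: S 10, P 18, R 37, Q 55, T 18. Eliminate S.
Round 2: P 28, R 37, Q 55, T 18. Eliminate T.

T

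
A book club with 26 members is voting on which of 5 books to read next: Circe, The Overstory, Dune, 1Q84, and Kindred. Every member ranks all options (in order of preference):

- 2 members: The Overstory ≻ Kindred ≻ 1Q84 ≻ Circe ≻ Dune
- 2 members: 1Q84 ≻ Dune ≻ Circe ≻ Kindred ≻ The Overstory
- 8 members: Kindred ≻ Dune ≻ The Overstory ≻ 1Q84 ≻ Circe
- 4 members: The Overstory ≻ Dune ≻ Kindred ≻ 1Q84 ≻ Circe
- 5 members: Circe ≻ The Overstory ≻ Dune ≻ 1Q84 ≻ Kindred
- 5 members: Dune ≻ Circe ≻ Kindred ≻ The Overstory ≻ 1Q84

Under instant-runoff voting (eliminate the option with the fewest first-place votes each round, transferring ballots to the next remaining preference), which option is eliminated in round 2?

Circe

Round 1: Circe 5, The Overstory 6, Dune 5, 1Q84 2, Kindred 8. Eliminate 1Q84.
Round 2: Circe 5, The Overstory 6, Dune 7, Kindred 8. Eliminate Circe.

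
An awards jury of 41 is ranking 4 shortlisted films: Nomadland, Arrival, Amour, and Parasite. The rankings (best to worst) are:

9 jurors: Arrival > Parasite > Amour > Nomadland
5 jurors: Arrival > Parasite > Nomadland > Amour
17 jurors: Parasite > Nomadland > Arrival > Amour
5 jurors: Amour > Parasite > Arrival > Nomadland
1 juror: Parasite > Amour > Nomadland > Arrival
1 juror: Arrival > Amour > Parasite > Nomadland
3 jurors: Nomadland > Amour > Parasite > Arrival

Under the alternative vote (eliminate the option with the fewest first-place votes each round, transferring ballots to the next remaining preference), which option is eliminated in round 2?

Amour

Round 1: Nomadland 3, Arrival 15, Amour 5, Parasite 18. Eliminate Nomadland.
Round 2: Arrival 15, Amour 8, Parasite 18. Eliminate Amour.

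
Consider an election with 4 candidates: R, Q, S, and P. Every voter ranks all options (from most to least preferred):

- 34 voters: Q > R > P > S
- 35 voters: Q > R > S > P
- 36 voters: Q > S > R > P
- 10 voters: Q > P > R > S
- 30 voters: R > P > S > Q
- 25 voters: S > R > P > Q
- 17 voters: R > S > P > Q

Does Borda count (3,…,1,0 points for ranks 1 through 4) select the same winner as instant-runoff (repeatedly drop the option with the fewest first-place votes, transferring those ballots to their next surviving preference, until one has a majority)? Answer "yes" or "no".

no

Borda — scores: R 375, Q 345, S 246, P 156. Winner: R.
Instant-runoff — R1 R 47, Q 115, S 25, P 0 (Q winner). Winner: Q.
The two methods disagree.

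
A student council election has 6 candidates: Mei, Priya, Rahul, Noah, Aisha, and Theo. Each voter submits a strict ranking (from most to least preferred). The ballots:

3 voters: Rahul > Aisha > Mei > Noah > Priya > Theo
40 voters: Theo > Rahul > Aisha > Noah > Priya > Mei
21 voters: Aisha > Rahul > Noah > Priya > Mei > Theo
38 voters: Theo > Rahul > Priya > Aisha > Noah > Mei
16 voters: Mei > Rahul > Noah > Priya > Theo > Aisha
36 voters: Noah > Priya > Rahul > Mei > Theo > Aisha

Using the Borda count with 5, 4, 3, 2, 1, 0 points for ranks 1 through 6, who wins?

Mei: 3·3 + 40·0 + 21·1 + 38·0 + 16·5 + 36·2 = 182
Priya: 3·1 + 40·1 + 21·2 + 38·3 + 16·2 + 36·4 = 375
Rahul: 3·5 + 40·4 + 21·4 + 38·4 + 16·4 + 36·3 = 583
Noah: 3·2 + 40·2 + 21·3 + 38·1 + 16·3 + 36·5 = 415
Aisha: 3·4 + 40·3 + 21·5 + 38·2 + 16·0 + 36·0 = 313
Theo: 3·0 + 40·5 + 21·0 + 38·5 + 16·1 + 36·1 = 442
Rahul has the highest Borda score (583).

Rahul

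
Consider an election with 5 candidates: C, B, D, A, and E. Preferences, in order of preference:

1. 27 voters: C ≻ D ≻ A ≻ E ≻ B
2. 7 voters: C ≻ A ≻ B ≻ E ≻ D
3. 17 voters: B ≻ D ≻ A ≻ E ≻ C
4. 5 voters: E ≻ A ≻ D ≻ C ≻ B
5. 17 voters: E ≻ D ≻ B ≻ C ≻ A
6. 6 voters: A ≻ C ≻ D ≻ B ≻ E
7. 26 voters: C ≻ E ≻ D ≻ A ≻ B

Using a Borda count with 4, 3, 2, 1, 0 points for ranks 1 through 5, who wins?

C

C: 27·4 + 7·4 + 17·0 + 5·1 + 17·1 + 6·3 + 26·4 = 280
B: 27·0 + 7·2 + 17·4 + 5·0 + 17·2 + 6·1 + 26·0 = 122
D: 27·3 + 7·0 + 17·3 + 5·2 + 17·3 + 6·2 + 26·2 = 257
A: 27·2 + 7·3 + 17·2 + 5·3 + 17·0 + 6·4 + 26·1 = 174
E: 27·1 + 7·1 + 17·1 + 5·4 + 17·4 + 6·0 + 26·3 = 217
C has the highest Borda score (280).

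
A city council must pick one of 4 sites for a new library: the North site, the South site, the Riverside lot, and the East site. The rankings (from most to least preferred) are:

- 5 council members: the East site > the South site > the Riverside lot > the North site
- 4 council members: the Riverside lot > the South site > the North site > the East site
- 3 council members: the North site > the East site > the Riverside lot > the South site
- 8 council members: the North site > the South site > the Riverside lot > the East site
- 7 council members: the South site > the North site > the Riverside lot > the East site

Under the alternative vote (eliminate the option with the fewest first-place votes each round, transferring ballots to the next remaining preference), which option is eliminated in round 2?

the East site

Round 1: the North site 11, the South site 7, the Riverside lot 4, the East site 5. Eliminate the Riverside lot.
Round 2: the North site 11, the South site 11, the East site 5. Eliminate the East site.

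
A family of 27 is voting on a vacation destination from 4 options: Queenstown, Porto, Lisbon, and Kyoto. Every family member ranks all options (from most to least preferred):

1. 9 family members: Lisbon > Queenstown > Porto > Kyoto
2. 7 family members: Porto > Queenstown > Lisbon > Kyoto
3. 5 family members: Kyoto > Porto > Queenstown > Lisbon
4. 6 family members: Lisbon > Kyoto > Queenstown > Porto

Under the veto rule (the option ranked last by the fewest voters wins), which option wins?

Last-place votes: Queenstown 0, Porto 6, Lisbon 5, Kyoto 16.
Queenstown is ranked last by the fewest voters, so Queenstown wins.

Queenstown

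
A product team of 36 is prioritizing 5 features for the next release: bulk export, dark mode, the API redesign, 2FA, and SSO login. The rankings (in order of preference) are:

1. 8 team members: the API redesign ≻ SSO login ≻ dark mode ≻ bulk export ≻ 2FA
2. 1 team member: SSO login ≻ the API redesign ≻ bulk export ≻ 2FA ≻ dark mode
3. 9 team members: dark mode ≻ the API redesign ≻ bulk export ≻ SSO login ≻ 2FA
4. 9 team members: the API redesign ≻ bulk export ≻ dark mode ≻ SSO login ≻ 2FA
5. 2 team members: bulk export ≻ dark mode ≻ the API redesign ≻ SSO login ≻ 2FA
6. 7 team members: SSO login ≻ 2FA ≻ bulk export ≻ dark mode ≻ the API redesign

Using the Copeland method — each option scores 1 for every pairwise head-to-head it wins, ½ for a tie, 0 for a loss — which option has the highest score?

the API redesign

bulk export: beats dark mode, 2FA, and SSO login; loses to the API redesign → score 3.
dark mode: beats 2FA and SSO login; ties the API redesign; loses to bulk export → score 2.5.
the API redesign: beats bulk export, 2FA, and SSO login; ties dark mode → score 3.5.
2FA: loses to bulk export, dark mode, the API redesign, and SSO login → score 0.
SSO login: beats 2FA; loses to bulk export, dark mode, and the API redesign → score 1.
the API redesign has the best pairwise record.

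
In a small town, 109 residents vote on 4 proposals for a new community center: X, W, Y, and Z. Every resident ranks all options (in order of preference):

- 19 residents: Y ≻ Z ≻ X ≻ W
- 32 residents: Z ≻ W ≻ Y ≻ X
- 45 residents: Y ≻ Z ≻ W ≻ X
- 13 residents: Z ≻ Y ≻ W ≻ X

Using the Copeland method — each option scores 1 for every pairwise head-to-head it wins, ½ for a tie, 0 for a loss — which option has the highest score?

Y

X: loses to W, Y, and Z → score 0.
W: beats X; loses to Y and Z → score 1.
Y: beats X, W, and Z → score 3.
Z: beats X and W; loses to Y → score 2.
Y has the best pairwise record.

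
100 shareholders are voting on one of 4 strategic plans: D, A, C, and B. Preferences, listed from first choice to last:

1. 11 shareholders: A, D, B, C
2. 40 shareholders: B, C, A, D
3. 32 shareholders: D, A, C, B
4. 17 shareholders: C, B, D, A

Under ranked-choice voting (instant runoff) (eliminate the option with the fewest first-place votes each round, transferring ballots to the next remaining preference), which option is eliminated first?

A

Round 1: D 32, A 11, C 17, B 40. Eliminate A.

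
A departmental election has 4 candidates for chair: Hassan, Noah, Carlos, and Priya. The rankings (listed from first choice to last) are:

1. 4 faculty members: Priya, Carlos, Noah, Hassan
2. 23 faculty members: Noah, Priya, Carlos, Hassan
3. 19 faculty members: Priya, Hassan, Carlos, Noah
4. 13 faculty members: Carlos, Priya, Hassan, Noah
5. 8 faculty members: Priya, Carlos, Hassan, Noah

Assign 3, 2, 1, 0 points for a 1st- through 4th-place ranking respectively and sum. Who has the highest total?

Priya

Hassan: 4·0 + 23·0 + 19·2 + 13·1 + 8·1 = 59
Noah: 4·1 + 23·3 + 19·0 + 13·0 + 8·0 = 73
Carlos: 4·2 + 23·1 + 19·1 + 13·3 + 8·2 = 105
Priya: 4·3 + 23·2 + 19·3 + 13·2 + 8·3 = 165
Priya has the highest Borda score (165).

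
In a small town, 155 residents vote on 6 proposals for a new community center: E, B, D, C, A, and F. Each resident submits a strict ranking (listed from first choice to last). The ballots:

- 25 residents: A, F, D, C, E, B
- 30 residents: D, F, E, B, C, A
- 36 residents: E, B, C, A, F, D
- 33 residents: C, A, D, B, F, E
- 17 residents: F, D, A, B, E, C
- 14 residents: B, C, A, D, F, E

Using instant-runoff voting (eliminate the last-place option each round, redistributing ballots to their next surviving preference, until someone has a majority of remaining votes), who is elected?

C

Round 1: E 36, B 14, D 30, C 33, A 25, F 17. Eliminate B.
Round 2: E 36, D 30, C 47, A 25, F 17. Eliminate F.
Round 3: E 36, D 47, C 47, A 25. Eliminate A.
Round 4: E 36, D 72, C 47. Eliminate E.
Round 5: D 72, C 83. C has a majority.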